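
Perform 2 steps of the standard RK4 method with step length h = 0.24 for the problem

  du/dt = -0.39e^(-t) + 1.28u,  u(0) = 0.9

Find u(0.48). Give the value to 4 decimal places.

RK4: k1 = f(t_n, u_n); k2 = f(t_n + h/2, u_n + (h/2)·k1); k3 = f(t_n + h/2, u_n + (h/2)·k2); k4 = f(t_n + h, u_n + h·k3); u_{n+1} = u_n + (h/6)·(k1 + 2k2 + 2k3 + k4).
t=0.000000, u=0.900000:
  k1 = f(0.000000, 0.900000) = 0.762000
  k2 = f(0.120000, 0.991440) = 0.923144
  k3 = f(0.120000, 1.010777) = 0.947896
  k4 = f(0.240000, 1.127495) = 1.136409
  u ← 0.900000 + (0.24/6)·(k1 + 2k2 + 2k3 + k4) = 1.125620
t=0.240000, u=1.125620:
  k1 = f(0.240000, 1.125620) = 1.134008
  k2 = f(0.360000, 1.261701) = 1.342883
  k3 = f(0.360000, 1.286766) = 1.374966
  k4 = f(0.480000, 1.455611) = 1.621857
  u ← 1.125620 + (0.24/6)·(k1 + 2k2 + 2k3 + k4) = 1.453282
u(0.48) ≈ 1.4533

1.4533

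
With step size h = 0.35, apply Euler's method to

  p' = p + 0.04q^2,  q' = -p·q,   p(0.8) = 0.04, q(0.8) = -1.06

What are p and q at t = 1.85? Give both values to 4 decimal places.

0.1623, -0.9806

Euler on (p,q): p_{n+1} = p_n + h·p', q_{n+1} = q_n + h·q'.
0.800000: (0.040000, -1.060000); f=(0.084944, 0.042400) → (0.069730, -1.045160)
1.150000: (0.069730, -1.045160); f=(0.113425, 0.072879) → (0.109429, -1.019652)
1.500000: (0.109429, -1.019652); f=(0.151017, 0.111580) → (0.162285, -0.980599)
(p(1.85), q(1.85)) ≈ (0.1623, -0.9806)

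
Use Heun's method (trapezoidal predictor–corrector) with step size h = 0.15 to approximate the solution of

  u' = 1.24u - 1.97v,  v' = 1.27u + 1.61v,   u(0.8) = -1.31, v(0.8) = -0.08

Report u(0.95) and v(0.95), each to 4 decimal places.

Heun on (u,v): k1 = f(x_n, state_n); k2 = f(x_n + h, state_n + h·k1); state_{n+1} = state_n + (h/2)·(k1 + k2).
0.800000: (-1.310000, -0.080000)
  k1 = (-1.466800, -1.792500)
  predictor → (-1.530020, -0.348875)
  k2 = (-1.209941, -2.504814)
  → (-1.510756, -0.402299)
(u(0.95), v(0.95)) ≈ (-1.5108, -0.4023)

-1.5108, -0.4023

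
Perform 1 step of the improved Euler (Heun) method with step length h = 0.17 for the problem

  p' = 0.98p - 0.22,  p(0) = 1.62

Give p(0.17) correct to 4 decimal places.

Heun: k1 = f(t_n, p_n); k2 = f(t_n + h, p_n + h·k1); p_{n+1} = p_n + (h/2)·(k1 + k2).
t=0.000000, p=1.620000:
  k1 = f(0.000000, 1.620000) = 1.367600
  k2 = f(0.170000, 1.852492) = 1.595442
  p ← 1.620000 + (0.17/2)·(1.367600 + 1.595442) = 1.871859
p(0.17) ≈ 1.8719

1.8719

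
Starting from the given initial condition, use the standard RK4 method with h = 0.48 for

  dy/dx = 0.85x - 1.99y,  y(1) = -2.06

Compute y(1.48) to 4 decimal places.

-0.4697

RK4: k1 = f(x_n, y_n); k2 = f(x_n + h/2, y_n + (h/2)·k1); k3 = f(x_n + h/2, y_n + (h/2)·k2); k4 = f(x_n + h, y_n + h·k3); y_{n+1} = y_n + (h/6)·(k1 + 2k2 + 2k3 + k4).
x=1.000000, y=-2.060000:
  k1 = f(1.000000, -2.060000) = 4.949400
  k2 = f(1.240000, -0.872144) = 2.789567
  k3 = f(1.240000, -1.390504) = 3.821103
  k4 = f(1.480000, -0.225871) = 1.707482
  y ← -2.060000 + (0.48/6)·(k1 + 2k2 + 2k3 + k4) = -0.469742
y(1.48) ≈ -0.4697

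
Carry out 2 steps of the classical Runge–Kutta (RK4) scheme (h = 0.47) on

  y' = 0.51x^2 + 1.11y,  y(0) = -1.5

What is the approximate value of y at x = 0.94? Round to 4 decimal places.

RK4: k1 = f(x_n, y_n); k2 = f(x_n + h/2, y_n + (h/2)·k1); k3 = f(x_n + h/2, y_n + (h/2)·k2); k4 = f(x_n + h, y_n + h·k3); y_{n+1} = y_n + (h/6)·(k1 + 2k2 + 2k3 + k4).
x=0.000000, y=-1.500000:
  k1 = f(0.000000, -1.500000) = -1.665000
  k2 = f(0.235000, -1.891275) = -2.071150
  k3 = f(0.235000, -1.986720) = -2.177095
  k4 = f(0.470000, -2.523235) = -2.688131
  y ← -1.500000 + (0.47/6)·(k1 + 2k2 + 2k3 + k4) = -2.506554
x=0.470000, y=-2.506554:
  k1 = f(0.470000, -2.506554) = -2.669616
  k2 = f(0.705000, -3.133913) = -3.225161
  k3 = f(0.705000, -3.264467) = -3.370075
  k4 = f(0.940000, -4.090489) = -4.089807
  y ← -2.506554 + (0.47/6)·(k1 + 2k2 + 2k3 + k4) = -4.069296
y(0.94) ≈ -4.0693

-4.0693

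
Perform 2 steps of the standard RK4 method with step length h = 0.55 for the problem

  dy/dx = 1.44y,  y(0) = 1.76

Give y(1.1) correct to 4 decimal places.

RK4: k1 = f(x_n, y_n); k2 = f(x_n + h/2, y_n + (h/2)·k1); k3 = f(x_n + h/2, y_n + (h/2)·k2); k4 = f(x_n + h, y_n + h·k3); y_{n+1} = y_n + (h/6)·(k1 + 2k2 + 2k3 + k4).
x=0.000000, y=1.760000:
  k1 = f(0.000000, 1.760000) = 2.534400
  k2 = f(0.275000, 2.456960) = 3.538022
  k3 = f(0.275000, 2.732956) = 3.935457
  k4 = f(0.550000, 3.924501) = 5.651282
  y ← 1.760000 + (0.55/6)·(k1 + 2k2 + 2k3 + k4) = 3.880492
x=0.550000, y=3.880492:
  k1 = f(0.550000, 3.880492) = 5.587909
  k2 = f(0.825000, 5.417167) = 7.800720
  k3 = f(0.825000, 6.025690) = 8.676994
  k4 = f(1.100000, 8.652839) = 12.460088
  y ← 3.880492 + (0.55/6)·(k1 + 2k2 + 2k3 + k4) = 8.555806
y(1.1) ≈ 8.5558

8.5558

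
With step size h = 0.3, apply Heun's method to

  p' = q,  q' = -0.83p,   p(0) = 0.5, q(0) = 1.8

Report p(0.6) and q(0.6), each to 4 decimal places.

Heun on (p,q): k1 = f(x_n, state_n); k2 = f(x_n + h, state_n + h·k1); state_{n+1} = state_n + (h/2)·(k1 + k2).
0.000000: (0.500000, 1.800000)
  k1 = (1.800000, -0.415000)
  predictor → (1.040000, 1.675500)
  k2 = (1.675500, -0.863200)
  → (1.021325, 1.608270)
0.300000: (1.021325, 1.608270)
  k1 = (1.608270, -0.847700)
  predictor → (1.503806, 1.353960)
  k2 = (1.353960, -1.248159)
  → (1.465660, 1.293891)
(p(0.6), q(0.6)) ≈ (1.4657, 1.2939)

1.4657, 1.2939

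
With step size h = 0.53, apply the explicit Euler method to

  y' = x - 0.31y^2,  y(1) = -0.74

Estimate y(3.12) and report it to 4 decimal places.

2.5267

Euler: y_{n+1} = y_n + h·f(x_n, y_n).
x=1.000000, y=-0.740000: f=0.830244 → y ← -0.740000 + 0.53·0.830244 = -0.299971
x=1.530000, y=-0.299971: f=1.502105 → y ← -0.299971 + 0.53·1.502105 = 0.496145
x=2.060000, y=0.496145: f=1.983690 → y ← 0.496145 + 0.53·1.983690 = 1.547501
x=2.590000, y=1.547501: f=1.847624 → y ← 1.547501 + 0.53·1.847624 = 2.526742
y(3.12) ≈ 2.5267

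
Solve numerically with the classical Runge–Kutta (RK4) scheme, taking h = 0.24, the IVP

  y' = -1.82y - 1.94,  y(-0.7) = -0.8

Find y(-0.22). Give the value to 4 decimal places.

RK4: k1 = f(t_n, y_n); k2 = f(t_n + h/2, y_n + (h/2)·k1); k3 = f(t_n + h/2, y_n + (h/2)·k2); k4 = f(t_n + h, y_n + h·k3); y_{n+1} = y_n + (h/6)·(k1 + 2k2 + 2k3 + k4).
t=-0.700000, y=-0.800000:
  k1 = f(-0.700000, -0.800000) = -0.484000
  k2 = f(-0.580000, -0.858080) = -0.378294
  k3 = f(-0.580000, -0.845395) = -0.401381
  k4 = f(-0.460000, -0.896331) = -0.308677
  y ← -0.800000 + (0.24/6)·(k1 + 2k2 + 2k3 + k4) = -0.894081
t=-0.460000, y=-0.894081:
  k1 = f(-0.460000, -0.894081) = -0.312772
  k2 = f(-0.340000, -0.931614) = -0.244463
  k3 = f(-0.340000, -0.923417) = -0.259382
  k4 = f(-0.220000, -0.956333) = -0.199475
  y ← -0.894081 + (0.24/6)·(k1 + 2k2 + 2k3 + k4) = -0.954879
y(-0.22) ≈ -0.9549

-0.9549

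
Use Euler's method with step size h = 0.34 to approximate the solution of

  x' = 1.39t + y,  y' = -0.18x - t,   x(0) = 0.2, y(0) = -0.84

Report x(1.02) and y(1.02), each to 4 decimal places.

-0.2206, -1.1807

Euler on (x,y): x_{n+1} = x_n + h·x', y_{n+1} = y_n + h·y'.
0.000000: (0.200000, -0.840000); f=(-0.840000, -0.036000) → (-0.085600, -0.852240)
0.340000: (-0.085600, -0.852240); f=(-0.379640, -0.324592) → (-0.214678, -0.962601)
0.680000: (-0.214678, -0.962601); f=(-0.017401, -0.641358) → (-0.220594, -1.180663)
(x(1.02), y(1.02)) ≈ (-0.2206, -1.1807)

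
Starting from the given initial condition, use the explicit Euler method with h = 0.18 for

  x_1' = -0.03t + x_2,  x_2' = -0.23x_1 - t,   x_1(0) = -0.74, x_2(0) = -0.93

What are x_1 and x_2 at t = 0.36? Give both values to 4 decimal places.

-1.0703, -0.8942

Euler on (x_1,x_2): x_1_{n+1} = x_1_n + h·x_1', x_2_{n+1} = x_2_n + h·x_2'.
0.000000: (-0.740000, -0.930000); f=(-0.930000, 0.170200) → (-0.907400, -0.899364)
0.180000: (-0.907400, -0.899364); f=(-0.904764, 0.028702) → (-1.070258, -0.894198)
(x_1(0.36), x_2(0.36)) ≈ (-1.0703, -0.8942)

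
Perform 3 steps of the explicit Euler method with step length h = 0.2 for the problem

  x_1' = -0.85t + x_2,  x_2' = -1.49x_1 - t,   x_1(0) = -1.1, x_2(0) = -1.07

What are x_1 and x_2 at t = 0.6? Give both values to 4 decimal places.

Euler on (x_1,x_2): x_1_{n+1} = x_1_n + h·x_1', x_2_{n+1} = x_2_n + h·x_2'.
0.000000: (-1.100000, -1.070000); f=(-1.070000, 1.639000) → (-1.314000, -0.742200)
0.200000: (-1.314000, -0.742200); f=(-0.912200, 1.757860) → (-1.496440, -0.390628)
0.400000: (-1.496440, -0.390628); f=(-0.730628, 1.829696) → (-1.642566, -0.024689)
(x_1(0.6), x_2(0.6)) ≈ (-1.6426, -0.0247)

-1.6426, -0.0247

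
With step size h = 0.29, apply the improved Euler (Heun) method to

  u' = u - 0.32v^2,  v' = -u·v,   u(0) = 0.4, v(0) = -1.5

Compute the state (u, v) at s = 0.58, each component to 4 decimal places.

Heun on (u,v): k1 = f(s_n, state_n); k2 = f(s_n + h, state_n + h·k1); state_{n+1} = state_n + (h/2)·(k1 + k2).
0.000000: (0.400000, -1.500000)
  k1 = (-0.320000, 0.600000)
  predictor → (0.307200, -1.326000)
  k2 = (-0.255448, 0.407347)
  → (0.316560, -1.353935)
0.290000: (0.316560, -1.353935)
  k1 = (-0.270045, 0.428602)
  predictor → (0.238247, -1.229640)
  k2 = (-0.245598, 0.292958)
  → (0.241792, -1.249308)
(u(0.58), v(0.58)) ≈ (0.2418, -1.2493)

0.2418, -1.2493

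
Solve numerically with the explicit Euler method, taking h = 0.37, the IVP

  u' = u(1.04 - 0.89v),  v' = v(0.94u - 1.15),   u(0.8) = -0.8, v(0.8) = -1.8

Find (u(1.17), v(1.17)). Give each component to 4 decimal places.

-1.5820, -0.5333

Euler on (u,v): u_{n+1} = u_n + h·u', v_{n+1} = v_n + h·v'.
0.800000: (-0.800000, -1.800000); f=(-2.113600, 3.423600) → (-1.582032, -0.533268)
(u(1.17), v(1.17)) ≈ (-1.5820, -0.5333)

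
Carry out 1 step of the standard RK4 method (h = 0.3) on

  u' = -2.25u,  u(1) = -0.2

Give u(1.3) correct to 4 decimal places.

-0.1020

RK4: k1 = f(x_n, u_n); k2 = f(x_n + h/2, u_n + (h/2)·k1); k3 = f(x_n + h/2, u_n + (h/2)·k2); k4 = f(x_n + h, u_n + h·k3); u_{n+1} = u_n + (h/6)·(k1 + 2k2 + 2k3 + k4).
x=1.000000, u=-0.200000:
  k1 = f(1.000000, -0.200000) = 0.450000
  k2 = f(1.150000, -0.132500) = 0.298125
  k3 = f(1.150000, -0.155281) = 0.349383
  k4 = f(1.300000, -0.095185) = 0.214167
  u ← -0.200000 + (0.3/6)·(k1 + 2k2 + 2k3 + k4) = -0.102041
u(1.3) ≈ -0.1020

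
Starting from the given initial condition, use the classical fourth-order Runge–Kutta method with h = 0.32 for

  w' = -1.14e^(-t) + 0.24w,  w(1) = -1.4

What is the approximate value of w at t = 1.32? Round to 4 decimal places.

-1.6314

RK4: k1 = f(t_n, w_n); k2 = f(t_n + h/2, w_n + (h/2)·k1); k3 = f(t_n + h/2, w_n + (h/2)·k2); k4 = f(t_n + h, w_n + h·k3); w_{n+1} = w_n + (h/6)·(k1 + 2k2 + 2k3 + k4).
t=1.000000, w=-1.400000:
  k1 = f(1.000000, -1.400000) = -0.755383
  k2 = f(1.160000, -1.520861) = -0.722381
  k3 = f(1.160000, -1.515581) = -0.721114
  k4 = f(1.320000, -1.630756) = -0.695916
  w ← -1.400000 + (0.32/6)·(k1 + 2k2 + 2k3 + k4) = -1.631375
w(1.32) ≈ -1.6314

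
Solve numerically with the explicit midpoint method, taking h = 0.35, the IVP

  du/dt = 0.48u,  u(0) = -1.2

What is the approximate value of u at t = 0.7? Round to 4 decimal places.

Midpoint: k1 = f(t_n, u_n); k2 = f(t_n + h/2, u_n + (h/2)·k1); u_{n+1} = u_n + h·k2.
t=0.000000, u=-1.200000:
  k1 = f(0.000000, -1.200000) = -0.576000
  k2 = f(0.175000, -1.300800) = -0.624384
  u ← -1.200000 + 0.35·(-0.624384) = -1.418534
t=0.350000, u=-1.418534:
  k1 = f(0.350000, -1.418534) = -0.680897
  k2 = f(0.525000, -1.537691) = -0.738092
  u ← -1.418534 + 0.35·(-0.738092) = -1.676867
u(0.7) ≈ -1.6769

-1.6769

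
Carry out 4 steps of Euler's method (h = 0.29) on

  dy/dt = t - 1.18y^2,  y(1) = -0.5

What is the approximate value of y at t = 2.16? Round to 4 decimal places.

0.9607

Euler: y_{n+1} = y_n + h·f(t_n, y_n).
t=1.000000, y=-0.500000: f=0.705000 → y ← -0.500000 + 0.29·0.705000 = -0.295550
t=1.290000, y=-0.295550: f=1.186927 → y ← -0.295550 + 0.29·1.186927 = 0.048659
t=1.580000, y=0.048659: f=1.577206 → y ← 0.048659 + 0.29·1.577206 = 0.506049
t=1.870000, y=0.506049: f=1.567819 → y ← 0.506049 + 0.29·1.567819 = 0.960716
y(2.16) ≈ 0.9607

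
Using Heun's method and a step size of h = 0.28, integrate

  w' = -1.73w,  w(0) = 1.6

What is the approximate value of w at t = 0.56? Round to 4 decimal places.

Heun: k1 = f(t_n, w_n); k2 = f(t_n + h, w_n + h·k1); w_{n+1} = w_n + (h/2)·(k1 + k2).
t=0.000000, w=1.600000:
  k1 = f(0.000000, 1.600000) = -2.768000
  k2 = f(0.280000, 0.824960) = -1.427181
  w ← 1.600000 + (0.28/2)·(-2.768000 + (-1.427181)) = 1.012675
t=0.280000, w=1.012675:
  k1 = f(0.280000, 1.012675) = -1.751927
  k2 = f(0.560000, 0.522135) = -0.903294
  w ← 1.012675 + (0.28/2)·(-1.751927 + (-0.903294)) = 0.640944
w(0.56) ≈ 0.6409

0.6409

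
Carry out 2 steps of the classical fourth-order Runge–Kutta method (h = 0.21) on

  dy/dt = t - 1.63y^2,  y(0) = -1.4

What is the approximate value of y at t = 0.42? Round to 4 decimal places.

RK4: k1 = f(t_n, y_n); k2 = f(t_n + h/2, y_n + (h/2)·k1); k3 = f(t_n + h/2, y_n + (h/2)·k2); k4 = f(t_n + h, y_n + h·k3); y_{n+1} = y_n + (h/6)·(k1 + 2k2 + 2k3 + k4).
t=0.000000, y=-1.400000:
  k1 = f(0.000000, -1.400000) = -3.194800
  k2 = f(0.105000, -1.735454) = -4.804235
  k3 = f(0.105000, -1.904445) = -5.806862
  k4 = f(0.210000, -2.619441) = -10.974199
  y ← -1.400000 + (0.21/6)·(k1 + 2k2 + 2k3 + k4) = -2.638692
t=0.210000, y=-2.638692:
  k1 = f(0.210000, -2.638692) = -11.139192
  k2 = f(0.315000, -3.808307) = -23.325219
  k3 = f(0.315000, -5.087840) = -41.879365
  k4 = f(0.420000, -11.433358) = -212.656344
  y ← -2.638692 + (0.21/6)·(k1 + 2k2 + 2k3 + k4) = -15.035856
y(0.42) ≈ -15.0359

-15.0359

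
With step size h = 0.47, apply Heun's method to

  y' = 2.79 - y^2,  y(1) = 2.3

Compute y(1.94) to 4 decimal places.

Heun: k1 = f(x_n, y_n); k2 = f(x_n + h, y_n + h·k1); y_{n+1} = y_n + (h/2)·(k1 + k2).
x=1.000000, y=2.300000:
  k1 = f(1.000000, 2.300000) = -2.500000
  k2 = f(1.470000, 1.125000) = 1.524375
  y ← 2.300000 + (0.47/2)·(-2.500000 + 1.524375) = 2.070728
x=1.470000, y=2.070728:
  k1 = f(1.470000, 2.070728) = -1.497915
  k2 = f(1.940000, 1.366708) = 0.922109
  y ← 2.070728 + (0.47/2)·(-1.497915 + 0.922109) = 1.935414
y(1.94) ≈ 1.9354

1.9354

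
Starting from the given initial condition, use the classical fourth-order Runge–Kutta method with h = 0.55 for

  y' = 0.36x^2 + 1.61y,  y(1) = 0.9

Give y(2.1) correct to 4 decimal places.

7.4704

RK4: k1 = f(x_n, y_n); k2 = f(x_n + h/2, y_n + (h/2)·k1); k3 = f(x_n + h/2, y_n + (h/2)·k2); k4 = f(x_n + h, y_n + h·k3); y_{n+1} = y_n + (h/6)·(k1 + 2k2 + 2k3 + k4).
x=1.000000, y=0.900000:
  k1 = f(1.000000, 0.900000) = 1.809000
  k2 = f(1.275000, 1.397475) = 2.835160
  k3 = f(1.275000, 1.679669) = 3.289492
  k4 = f(1.550000, 2.709221) = 5.226745
  y ← 0.900000 + (0.55/6)·(k1 + 2k2 + 2k3 + k4) = 2.667796
x=1.550000, y=2.667796:
  k1 = f(1.550000, 2.667796) = 5.160052
  k2 = f(1.825000, 4.086810) = 7.778790
  k3 = f(1.825000, 4.806963) = 8.938236
  k4 = f(2.100000, 7.583826) = 13.797560
  y ← 2.667796 + (0.55/6)·(k1 + 2k2 + 2k3 + k4) = 7.470365
y(2.1) ≈ 7.4704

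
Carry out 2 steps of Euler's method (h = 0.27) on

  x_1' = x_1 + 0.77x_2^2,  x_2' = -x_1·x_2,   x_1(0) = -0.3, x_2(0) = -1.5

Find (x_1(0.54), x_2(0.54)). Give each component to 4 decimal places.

Euler on (x_1,x_2): x_1_{n+1} = x_1_n + h·x_1', x_2_{n+1} = x_2_n + h·x_2'.
0.000000: (-0.300000, -1.500000); f=(1.432500, -0.450000) → (0.086775, -1.621500)
0.270000: (0.086775, -1.621500); f=(2.111307, 0.140706) → (0.656828, -1.583509)
(x_1(0.54), x_2(0.54)) ≈ (0.6568, -1.5835)

0.6568, -1.5835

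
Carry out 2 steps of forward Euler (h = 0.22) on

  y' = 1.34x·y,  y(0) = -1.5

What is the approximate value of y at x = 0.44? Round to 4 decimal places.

-1.5973

Euler: y_{n+1} = y_n + h·f(x_n, y_n).
x=0.000000, y=-1.500000: f=0.000000 → y ← -1.500000 + 0.22·0.000000 = -1.500000
x=0.220000, y=-1.500000: f=-0.442200 → y ← -1.500000 + 0.22·(-0.442200) = -1.597284
y(0.44) ≈ -1.5973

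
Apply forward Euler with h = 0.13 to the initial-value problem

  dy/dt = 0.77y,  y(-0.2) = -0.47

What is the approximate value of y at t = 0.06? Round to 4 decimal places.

-0.5688

Euler: y_{n+1} = y_n + h·f(t_n, y_n).
t=-0.200000, y=-0.470000: f=-0.361900 → y ← -0.470000 + 0.13·(-0.361900) = -0.517047
t=-0.070000, y=-0.517047: f=-0.398126 → y ← -0.517047 + 0.13·(-0.398126) = -0.568803
y(0.06) ≈ -0.5688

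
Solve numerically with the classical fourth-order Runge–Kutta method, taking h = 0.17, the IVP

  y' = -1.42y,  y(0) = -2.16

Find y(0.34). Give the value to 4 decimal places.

RK4: k1 = f(x_n, y_n); k2 = f(x_n + h/2, y_n + (h/2)·k1); k3 = f(x_n + h/2, y_n + (h/2)·k2); k4 = f(x_n + h, y_n + h·k3); y_{n+1} = y_n + (h/6)·(k1 + 2k2 + 2k3 + k4).
x=0.000000, y=-2.160000:
  k1 = f(0.000000, -2.160000) = 3.067200
  k2 = f(0.085000, -1.899288) = 2.696989
  k3 = f(0.085000, -1.930756) = 2.741673
  k4 = f(0.170000, -1.693916) = 2.405360
  y ← -2.160000 + (0.17/6)·(k1 + 2k2 + 2k3 + k4) = -1.696753
x=0.170000, y=-1.696753:
  k1 = f(0.170000, -1.696753) = 2.409390
  k2 = f(0.255000, -1.491955) = 2.118576
  k3 = f(0.255000, -1.516674) = 2.153677
  k4 = f(0.340000, -1.330628) = 1.889492
  y ← -1.696753 + (0.17/6)·(k1 + 2k2 + 2k3 + k4) = -1.332857
y(0.34) ≈ -1.3329

-1.3329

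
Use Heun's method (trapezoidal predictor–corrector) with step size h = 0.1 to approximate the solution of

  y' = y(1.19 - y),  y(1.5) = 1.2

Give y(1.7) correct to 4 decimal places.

1.1979

Heun: k1 = f(x_n, y_n); k2 = f(x_n + h, y_n + h·k1); y_{n+1} = y_n + (h/2)·(k1 + k2).
x=1.500000, y=1.200000:
  k1 = f(1.500000, 1.200000) = -0.012000
  k2 = f(1.600000, 1.198800) = -0.010549
  y ← 1.200000 + (0.1/2)·(-0.012000 + (-0.010549)) = 1.198873
x=1.600000, y=1.198873:
  k1 = f(1.600000, 1.198873) = -0.010637
  k2 = f(1.700000, 1.197809) = -0.009353
  y ← 1.198873 + (0.1/2)·(-0.010637 + (-0.009353)) = 1.197873
y(1.7) ≈ 1.1979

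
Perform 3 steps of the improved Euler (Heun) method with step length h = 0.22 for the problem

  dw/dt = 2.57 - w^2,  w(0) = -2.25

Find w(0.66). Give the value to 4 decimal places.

-28.7619

Heun: k1 = f(t_n, w_n); k2 = f(t_n + h, w_n + h·k1); w_{n+1} = w_n + (h/2)·(k1 + k2).
t=0.000000, w=-2.250000:
  k1 = f(0.000000, -2.250000) = -2.492500
  k2 = f(0.220000, -2.798350) = -5.260763
  w ← -2.250000 + (0.22/2)·(-2.492500 + (-5.260763)) = -3.102859
t=0.220000, w=-3.102859:
  k1 = f(0.220000, -3.102859) = -7.057733
  k2 = f(0.440000, -4.655560) = -19.104241
  w ← -3.102859 + (0.22/2)·(-7.057733 + (-19.104241)) = -5.980676
t=0.440000, w=-5.980676:
  k1 = f(0.440000, -5.980676) = -33.198487
  k2 = f(0.660000, -13.284343) = -173.903772
  w ← -5.980676 + (0.22/2)·(-33.198487 + (-173.903772)) = -28.761925
w(0.66) ≈ -28.7619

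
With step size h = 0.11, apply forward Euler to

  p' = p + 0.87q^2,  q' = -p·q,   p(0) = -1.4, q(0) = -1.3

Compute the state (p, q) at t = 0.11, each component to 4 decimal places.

-1.3923, -1.5002

Euler on (p,q): p_{n+1} = p_n + h·p', q_{n+1} = q_n + h·q'.
0.000000: (-1.400000, -1.300000); f=(0.070300, -1.820000) → (-1.392267, -1.500200)
(p(0.11), q(0.11)) ≈ (-1.3923, -1.5002)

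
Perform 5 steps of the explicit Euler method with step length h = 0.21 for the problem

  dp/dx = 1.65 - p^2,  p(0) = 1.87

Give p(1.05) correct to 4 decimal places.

1.2921

Euler: p_{n+1} = p_n + h·f(x_n, p_n).
x=0.000000, p=1.870000: f=-1.846900 → p ← 1.870000 + 0.21·(-1.846900) = 1.482151
x=0.210000, p=1.482151: f=-0.546772 → p ← 1.482151 + 0.21·(-0.546772) = 1.367329
x=0.420000, p=1.367329: f=-0.219589 → p ← 1.367329 + 0.21·(-0.219589) = 1.321215
x=0.630000, p=1.321215: f=-0.095610 → p ← 1.321215 + 0.21·(-0.095610) = 1.301137
x=0.840000, p=1.301137: f=-0.042958 → p ← 1.301137 + 0.21·(-0.042958) = 1.292116
p(1.05) ≈ 1.2921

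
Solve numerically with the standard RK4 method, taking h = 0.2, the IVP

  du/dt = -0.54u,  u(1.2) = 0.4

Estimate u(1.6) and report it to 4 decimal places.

0.3223

RK4: k1 = f(t_n, u_n); k2 = f(t_n + h/2, u_n + (h/2)·k1); k3 = f(t_n + h/2, u_n + (h/2)·k2); k4 = f(t_n + h, u_n + h·k3); u_{n+1} = u_n + (h/6)·(k1 + 2k2 + 2k3 + k4).
t=1.200000, u=0.400000:
  k1 = f(1.200000, 0.400000) = -0.216000
  k2 = f(1.300000, 0.378400) = -0.204336
  k3 = f(1.300000, 0.379566) = -0.204966
  k4 = f(1.400000, 0.359007) = -0.193864
  u ← 0.400000 + (0.2/6)·(k1 + 2k2 + 2k3 + k4) = 0.359051
t=1.400000, u=0.359051:
  k1 = f(1.400000, 0.359051) = -0.193888
  k2 = f(1.500000, 0.339662) = -0.183418
  k3 = f(1.500000, 0.340709) = -0.183983
  k4 = f(1.600000, 0.322254) = -0.174017
  u ← 0.359051 + (0.2/6)·(k1 + 2k2 + 2k3 + k4) = 0.322294
u(1.6) ≈ 0.3223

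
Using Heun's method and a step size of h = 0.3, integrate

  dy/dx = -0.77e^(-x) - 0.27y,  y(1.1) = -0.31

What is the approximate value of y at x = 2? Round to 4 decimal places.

Heun: k1 = f(x_n, y_n); k2 = f(x_n + h, y_n + h·k1); y_{n+1} = y_n + (h/2)·(k1 + k2).
x=1.100000, y=-0.310000:
  k1 = f(1.100000, -0.310000) = -0.172611
  k2 = f(1.400000, -0.361783) = -0.092198
  y ← -0.310000 + (0.3/2)·(-0.172611 + (-0.092198)) = -0.349721
x=1.400000, y=-0.349721:
  k1 = f(1.400000, -0.349721) = -0.095455
  k2 = f(1.700000, -0.378358) = -0.038510
  y ← -0.349721 + (0.3/2)·(-0.095455 + (-0.038510)) = -0.369816
x=1.700000, y=-0.369816:
  k1 = f(1.700000, -0.369816) = -0.040816
  k2 = f(2.000000, -0.382061) = -0.001052
  y ← -0.369816 + (0.3/2)·(-0.040816 + (-0.001052)) = -0.376096
y(2) ≈ -0.3761

-0.3761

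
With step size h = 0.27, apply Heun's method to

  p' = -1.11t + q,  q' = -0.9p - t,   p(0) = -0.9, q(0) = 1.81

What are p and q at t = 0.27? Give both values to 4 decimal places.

-0.4222, 1.9329

Heun on (p,q): k1 = f(t_n, state_n); k2 = f(t_n + h, state_n + h·k1); state_{n+1} = state_n + (h/2)·(k1 + k2).
0.000000: (-0.900000, 1.810000)
  k1 = (1.810000, 0.810000)
  predictor → (-0.411300, 2.028700)
  k2 = (1.729000, 0.100170)
  → (-0.422235, 1.932873)
(p(0.27), q(0.27)) ≈ (-0.4222, 1.9329)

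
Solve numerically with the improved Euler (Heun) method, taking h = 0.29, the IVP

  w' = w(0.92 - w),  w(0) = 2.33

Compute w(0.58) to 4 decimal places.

1.4675

Heun: k1 = f(t_n, w_n); k2 = f(t_n + h, w_n + h·k1); w_{n+1} = w_n + (h/2)·(k1 + k2).
t=0.000000, w=2.330000:
  k1 = f(0.000000, 2.330000) = -3.285300
  k2 = f(0.290000, 1.377263) = -0.629771
  w ← 2.330000 + (0.29/2)·(-3.285300 + (-0.629771)) = 1.762315
t=0.290000, w=1.762315:
  k1 = f(0.290000, 1.762315) = -1.484423
  k2 = f(0.580000, 1.331832) = -0.548491
  w ← 1.762315 + (0.29/2)·(-1.484423 + (-0.548491)) = 1.467542
w(0.58) ≈ 1.4675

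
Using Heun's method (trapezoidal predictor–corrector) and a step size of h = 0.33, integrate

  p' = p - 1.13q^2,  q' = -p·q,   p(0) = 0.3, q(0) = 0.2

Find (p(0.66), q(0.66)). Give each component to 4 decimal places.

0.5405, 0.1536

Heun on (p,q): k1 = f(t_n, state_n); k2 = f(t_n + h, state_n + h·k1); state_{n+1} = state_n + (h/2)·(k1 + k2).
0.000000: (0.300000, 0.200000)
  k1 = (0.254800, -0.060000)
  predictor → (0.384084, 0.180200)
  k2 = (0.347391, -0.069212)
  → (0.399361, 0.178680)
0.330000: (0.399361, 0.178680)
  k1 = (0.363284, -0.071358)
  predictor → (0.519245, 0.155132)
  k2 = (0.492051, -0.080552)
  → (0.540492, 0.153615)
(p(0.66), q(0.66)) ≈ (0.5405, 0.1536)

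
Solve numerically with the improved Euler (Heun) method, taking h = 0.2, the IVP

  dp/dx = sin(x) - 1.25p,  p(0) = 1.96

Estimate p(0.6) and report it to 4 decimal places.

1.0745

Heun: k1 = f(x_n, p_n); k2 = f(x_n + h, p_n + h·k1); p_{n+1} = p_n + (h/2)·(k1 + k2).
x=0.000000, p=1.960000:
  k1 = f(0.000000, 1.960000) = -2.450000
  k2 = f(0.200000, 1.470000) = -1.638831
  p ← 1.960000 + (0.2/2)·(-2.450000 + (-1.638831)) = 1.551117
x=0.200000, p=1.551117:
  k1 = f(0.200000, 1.551117) = -1.740227
  k2 = f(0.400000, 1.203072) = -1.114421
  p ← 1.551117 + (0.2/2)·(-1.740227 + (-1.114421)) = 1.265652
x=0.400000, p=1.265652:
  k1 = f(0.400000, 1.265652) = -1.192647
  k2 = f(0.600000, 1.027123) = -0.719261
  p ← 1.265652 + (0.2/2)·(-1.192647 + (-0.719261)) = 1.074461
p(0.6) ≈ 1.0745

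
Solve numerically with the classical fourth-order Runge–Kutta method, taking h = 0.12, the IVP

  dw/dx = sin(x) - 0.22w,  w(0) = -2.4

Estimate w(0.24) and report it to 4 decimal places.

-2.2484

RK4: k1 = f(x_n, w_n); k2 = f(x_n + h/2, w_n + (h/2)·k1); k3 = f(x_n + h/2, w_n + (h/2)·k2); k4 = f(x_n + h, w_n + h·k3); w_{n+1} = w_n + (h/6)·(k1 + 2k2 + 2k3 + k4).
x=0.000000, w=-2.400000:
  k1 = f(0.000000, -2.400000) = 0.528000
  k2 = f(0.060000, -2.368320) = 0.580994
  k3 = f(0.060000, -2.365140) = 0.580295
  k4 = f(0.120000, -2.330365) = 0.632392
  w ← -2.400000 + (0.12/6)·(k1 + 2k2 + 2k3 + k4) = -2.330341
x=0.120000, w=-2.330341:
  k1 = f(0.120000, -2.330341) = 0.632387
  k2 = f(0.180000, -2.292397) = 0.683357
  k3 = f(0.180000, -2.289339) = 0.682684
  k4 = f(0.240000, -2.248418) = 0.732355
  w ← -2.330341 + (0.12/6)·(k1 + 2k2 + 2k3 + k4) = -2.248404
w(0.24) ≈ -2.2484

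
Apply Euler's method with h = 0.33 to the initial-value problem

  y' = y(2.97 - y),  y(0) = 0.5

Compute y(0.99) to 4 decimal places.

2.2524

Euler: y_{n+1} = y_n + h·f(s_n, y_n).
s=0.000000, y=0.500000: f=1.235000 → y ← 0.500000 + 0.33·1.235000 = 0.907550
s=0.330000, y=0.907550: f=1.871776 → y ← 0.907550 + 0.33·1.871776 = 1.525236
s=0.660000, y=1.525236: f=2.203606 → y ← 1.525236 + 0.33·2.203606 = 2.252426
y(0.99) ≈ 2.2524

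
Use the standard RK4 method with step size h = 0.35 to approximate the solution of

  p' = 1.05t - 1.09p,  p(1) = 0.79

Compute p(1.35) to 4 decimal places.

RK4: k1 = f(t_n, p_n); k2 = f(t_n + h/2, p_n + (h/2)·k1); k3 = f(t_n + h/2, p_n + (h/2)·k2); k4 = f(t_n + h, p_n + h·k3); p_{n+1} = p_n + (h/6)·(k1 + 2k2 + 2k3 + k4).
t=1.000000, p=0.790000:
  k1 = f(1.000000, 0.790000) = 0.188900
  k2 = f(1.175000, 0.823057) = 0.336617
  k3 = f(1.175000, 0.848908) = 0.308440
  k4 = f(1.350000, 0.897954) = 0.438730
  p ← 0.790000 + (0.35/6)·(k1 + 2k2 + 2k3 + k4) = 0.901868
p(1.35) ≈ 0.9019

0.9019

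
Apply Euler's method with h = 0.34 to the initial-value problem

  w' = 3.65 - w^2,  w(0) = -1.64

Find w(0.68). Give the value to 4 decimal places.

-0.6590

Euler: w_{n+1} = w_n + h·f(s_n, w_n).
s=0.000000, w=-1.640000: f=0.960400 → w ← -1.640000 + 0.34·0.960400 = -1.313464
s=0.340000, w=-1.313464: f=1.924812 → w ← -1.313464 + 0.34·1.924812 = -0.659028
w(0.68) ≈ -0.6590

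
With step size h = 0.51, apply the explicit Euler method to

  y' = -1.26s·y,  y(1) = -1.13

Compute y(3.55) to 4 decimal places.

Euler: y_{n+1} = y_n + h·f(s_n, y_n).
s=1.000000, y=-1.130000: f=1.423800 → y ← -1.130000 + 0.51·1.423800 = -0.403862
s=1.510000, y=-0.403862: f=0.768388 → y ← -0.403862 + 0.51·0.768388 = -0.011984
s=2.020000, y=-0.011984: f=0.030502 → y ← -0.011984 + 0.51·0.030502 = 0.003572
s=2.530000, y=0.003572: f=-0.011387 → y ← 0.003572 + 0.51·(-0.011387) = -0.002235
s=3.040000, y=-0.002235: f=0.008562 → y ← -0.002235 + 0.51·0.008562 = 0.002131
y(3.55) ≈ 0.0021

0.0021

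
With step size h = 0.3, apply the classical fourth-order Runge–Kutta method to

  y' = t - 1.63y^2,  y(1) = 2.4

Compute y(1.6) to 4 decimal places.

RK4: k1 = f(t_n, y_n); k2 = f(t_n + h/2, y_n + (h/2)·k1); k3 = f(t_n + h/2, y_n + (h/2)·k2); k4 = f(t_n + h, y_n + h·k3); y_{n+1} = y_n + (h/6)·(k1 + 2k2 + 2k3 + k4).
t=1.000000, y=2.400000:
  k1 = f(1.000000, 2.400000) = -8.388800
  k2 = f(1.150000, 1.141680) = -0.974596
  k3 = f(1.150000, 2.253811) = -7.129849
  k4 = f(1.300000, 0.261045) = 1.188924
  y ← 2.400000 + (0.3/6)·(k1 + 2k2 + 2k3 + k4) = 1.229562
t=1.300000, y=1.229562:
  k1 = f(1.300000, 1.229562) = -1.164270
  k2 = f(1.450000, 1.054921) = -0.363960
  k3 = f(1.450000, 1.174968) = -0.800295
  k4 = f(1.600000, 0.989473) = 0.004137
  y ← 1.229562 + (0.3/6)·(k1 + 2k2 + 2k3 + k4) = 1.055130
y(1.6) ≈ 1.0551

1.0551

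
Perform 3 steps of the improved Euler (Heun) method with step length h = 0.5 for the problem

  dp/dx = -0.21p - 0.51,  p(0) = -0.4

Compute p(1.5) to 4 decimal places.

Heun: k1 = f(x_n, p_n); k2 = f(x_n + h, p_n + h·k1); p_{n+1} = p_n + (h/2)·(k1 + k2).
x=0.000000, p=-0.400000:
  k1 = f(0.000000, -0.400000) = -0.426000
  k2 = f(0.500000, -0.613000) = -0.381270
  p ← -0.400000 + (0.5/2)·(-0.426000 + (-0.381270)) = -0.601818
x=0.500000, p=-0.601818:
  k1 = f(0.500000, -0.601818) = -0.383618
  k2 = f(1.000000, -0.793627) = -0.343338
  p ← -0.601818 + (0.5/2)·(-0.383618 + (-0.343338)) = -0.783557
x=1.000000, p=-0.783557:
  k1 = f(1.000000, -0.783557) = -0.345453
  k2 = f(1.500000, -0.956283) = -0.309181
  p ← -0.783557 + (0.5/2)·(-0.345453 + (-0.309181)) = -0.947215
p(1.5) ≈ -0.9472

-0.9472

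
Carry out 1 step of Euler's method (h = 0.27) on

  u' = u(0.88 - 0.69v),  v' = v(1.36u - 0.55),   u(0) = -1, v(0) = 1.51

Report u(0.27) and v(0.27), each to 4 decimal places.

Euler on (u,v): u_{n+1} = u_n + h·u', v_{n+1} = v_n + h·v'.
0.000000: (-1.000000, 1.510000); f=(0.161900, -2.884100) → (-0.956287, 0.731293)
(u(0.27), v(0.27)) ≈ (-0.9563, 0.7313)

-0.9563, 0.7313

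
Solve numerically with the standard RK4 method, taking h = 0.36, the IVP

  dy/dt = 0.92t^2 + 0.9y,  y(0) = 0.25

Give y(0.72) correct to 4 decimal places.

0.6136

RK4: k1 = f(t_n, y_n); k2 = f(t_n + h/2, y_n + (h/2)·k1); k3 = f(t_n + h/2, y_n + (h/2)·k2); k4 = f(t_n + h, y_n + h·k3); y_{n+1} = y_n + (h/6)·(k1 + 2k2 + 2k3 + k4).
t=0.000000, y=0.250000:
  k1 = f(0.000000, 0.250000) = 0.225000
  k2 = f(0.180000, 0.290500) = 0.291258
  k3 = f(0.180000, 0.302426) = 0.301992
  k4 = f(0.360000, 0.358717) = 0.442077
  y ← 0.250000 + (0.36/6)·(k1 + 2k2 + 2k3 + k4) = 0.361215
t=0.360000, y=0.361215:
  k1 = f(0.360000, 0.361215) = 0.444325
  k2 = f(0.540000, 0.441193) = 0.665346
  k3 = f(0.540000, 0.480977) = 0.701151
  k4 = f(0.720000, 0.613629) = 1.029194
  y ← 0.361215 + (0.36/6)·(k1 + 2k2 + 2k3 + k4) = 0.613605
y(0.72) ≈ 0.6136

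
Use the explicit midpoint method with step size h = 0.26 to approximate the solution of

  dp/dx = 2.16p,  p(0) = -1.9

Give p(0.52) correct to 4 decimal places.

Midpoint: k1 = f(x_n, p_n); k2 = f(x_n + h/2, p_n + (h/2)·k1); p_{n+1} = p_n + h·k2.
x=0.000000, p=-1.900000:
  k1 = f(0.000000, -1.900000) = -4.104000
  k2 = f(0.130000, -2.433520) = -5.256403
  p ← -1.900000 + 0.26·(-5.256403) = -3.266665
x=0.260000, p=-3.266665:
  k1 = f(0.260000, -3.266665) = -7.055996
  k2 = f(0.390000, -4.183944) = -9.037320
  p ← -3.266665 + 0.26·(-9.037320) = -5.616368
p(0.52) ≈ -5.6164

-5.6164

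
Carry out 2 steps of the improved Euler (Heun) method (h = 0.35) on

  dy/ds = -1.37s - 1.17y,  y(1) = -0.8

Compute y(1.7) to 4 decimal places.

Heun: k1 = f(s_n, y_n); k2 = f(s_n + h, y_n + h·k1); y_{n+1} = y_n + (h/2)·(k1 + k2).
s=1.000000, y=-0.800000:
  k1 = f(1.000000, -0.800000) = -0.434000
  k2 = f(1.350000, -0.951900) = -0.735777
  y ← -0.800000 + (0.35/2)·(-0.434000 + (-0.735777)) = -1.004711
s=1.350000, y=-1.004711:
  k1 = f(1.350000, -1.004711) = -0.673988
  k2 = f(1.700000, -1.240607) = -0.877490
  y ← -1.004711 + (0.35/2)·(-0.673988 + (-0.877490)) = -1.276220
y(1.7) ≈ -1.2762

-1.2762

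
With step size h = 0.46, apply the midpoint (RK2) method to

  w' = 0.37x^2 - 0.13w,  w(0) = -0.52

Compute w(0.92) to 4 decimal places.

-0.3730

Midpoint: k1 = f(x_n, w_n); k2 = f(x_n + h/2, w_n + (h/2)·k1); w_{n+1} = w_n + h·k2.
x=0.000000, w=-0.520000:
  k1 = f(0.000000, -0.520000) = 0.067600
  k2 = f(0.230000, -0.504452) = 0.085152
  w ← -0.520000 + 0.46·0.085152 = -0.480830
x=0.460000, w=-0.480830:
  k1 = f(0.460000, -0.480830) = 0.140800
  k2 = f(0.690000, -0.448446) = 0.234455
  w ← -0.480830 + 0.46·0.234455 = -0.372981
w(0.92) ≈ -0.3730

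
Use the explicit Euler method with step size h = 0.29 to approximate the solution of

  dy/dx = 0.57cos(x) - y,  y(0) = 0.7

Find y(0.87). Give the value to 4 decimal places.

0.5846

Euler: y_{n+1} = y_n + h·f(x_n, y_n).
x=0.000000, y=0.700000: f=-0.130000 → y ← 0.700000 + 0.29·(-0.130000) = 0.662300
x=0.290000, y=0.662300: f=-0.116101 → y ← 0.662300 + 0.29·(-0.116101) = 0.628631
x=0.580000, y=0.628631: f=-0.151847 → y ← 0.628631 + 0.29·(-0.151847) = 0.584595
y(0.87) ≈ 0.5846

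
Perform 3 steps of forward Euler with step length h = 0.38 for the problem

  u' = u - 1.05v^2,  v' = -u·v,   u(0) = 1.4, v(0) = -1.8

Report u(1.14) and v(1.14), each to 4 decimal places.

0.6643, -0.4926

Euler on (u,v): u_{n+1} = u_n + h·u', v_{n+1} = v_n + h·v'.
0.000000: (1.400000, -1.800000); f=(-2.002000, 2.520000) → (0.639240, -0.842400)
0.380000: (0.639240, -0.842400); f=(-0.105880, 0.538496) → (0.599006, -0.637772)
0.760000: (0.599006, -0.637772); f=(0.171915, 0.382029) → (0.664334, -0.492601)
(u(1.14), v(1.14)) ≈ (0.6643, -0.4926)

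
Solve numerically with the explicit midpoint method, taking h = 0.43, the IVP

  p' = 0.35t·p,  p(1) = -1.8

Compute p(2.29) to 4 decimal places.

-3.7216

Midpoint: k1 = f(t_n, p_n); k2 = f(t_n + h/2, p_n + (h/2)·k1); p_{n+1} = p_n + h·k2.
t=1.000000, p=-1.800000:
  k1 = f(1.000000, -1.800000) = -0.630000
  k2 = f(1.215000, -1.935450) = -0.823050
  p ← -1.800000 + 0.43·(-0.823050) = -2.153912
t=1.430000, p=-2.153912:
  k1 = f(1.430000, -2.153912) = -1.078033
  k2 = f(1.645000, -2.385689) = -1.373560
  p ← -2.153912 + 0.43·(-1.373560) = -2.744542
t=1.860000, p=-2.744542:
  k1 = f(1.860000, -2.744542) = -1.786697
  k2 = f(2.075000, -3.128682) = -2.272206
  p ← -2.744542 + 0.43·(-2.272206) = -3.721591
p(2.29) ≈ -3.7216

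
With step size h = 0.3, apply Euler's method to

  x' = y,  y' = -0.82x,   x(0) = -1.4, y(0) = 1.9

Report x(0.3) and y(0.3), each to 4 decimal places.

-0.8300, 2.2444

Euler on (x,y): x_{n+1} = x_n + h·x', y_{n+1} = y_n + h·y'.
0.000000: (-1.400000, 1.900000); f=(1.900000, 1.148000) → (-0.830000, 2.244400)
(x(0.3), y(0.3)) ≈ (-0.8300, 2.2444)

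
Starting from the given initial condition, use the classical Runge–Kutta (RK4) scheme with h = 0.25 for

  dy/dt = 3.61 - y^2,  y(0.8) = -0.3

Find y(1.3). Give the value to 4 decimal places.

RK4: k1 = f(t_n, y_n); k2 = f(t_n + h/2, y_n + (h/2)·k1); k3 = f(t_n + h/2, y_n + (h/2)·k2); k4 = f(t_n + h, y_n + h·k3); y_{n+1} = y_n + (h/6)·(k1 + 2k2 + 2k3 + k4).
t=0.800000, y=-0.300000:
  k1 = f(0.800000, -0.300000) = 3.520000
  k2 = f(0.925000, 0.140000) = 3.590400
  k3 = f(0.925000, 0.148800) = 3.587859
  k4 = f(1.050000, 0.596965) = 3.253633
  y ← -0.300000 + (0.25/6)·(k1 + 2k2 + 2k3 + k4) = 0.580423
t=1.050000, y=0.580423:
  k1 = f(1.050000, 0.580423) = 3.273109
  k2 = f(1.175000, 0.989562) = 2.630768
  k3 = f(1.175000, 0.909269) = 2.783230
  k4 = f(1.300000, 1.276230) = 1.981236
  y ← 0.580423 + (0.25/6)·(k1 + 2k2 + 2k3 + k4) = 1.250520
y(1.3) ≈ 1.2505

1.2505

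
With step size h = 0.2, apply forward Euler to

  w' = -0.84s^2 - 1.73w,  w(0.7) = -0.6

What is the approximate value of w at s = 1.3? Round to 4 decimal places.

Euler: w_{n+1} = w_n + h·f(s_n, w_n).
s=0.700000, w=-0.600000: f=0.626400 → w ← -0.600000 + 0.2·0.626400 = -0.474720
s=0.900000, w=-0.474720: f=0.140866 → w ← -0.474720 + 0.2·0.140866 = -0.446547
s=1.100000, w=-0.446547: f=-0.243874 → w ← -0.446547 + 0.2·(-0.243874) = -0.495322
w(1.3) ≈ -0.4953

-0.4953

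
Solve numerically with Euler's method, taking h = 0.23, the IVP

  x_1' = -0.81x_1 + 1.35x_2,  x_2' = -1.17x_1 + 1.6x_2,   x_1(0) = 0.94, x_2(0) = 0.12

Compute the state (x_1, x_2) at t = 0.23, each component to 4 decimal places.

0.8021, -0.0888

Euler on (x_1,x_2): x_1_{n+1} = x_1_n + h·x_1', x_2_{n+1} = x_2_n + h·x_2'.
0.000000: (0.940000, 0.120000); f=(-0.599400, -0.907800) → (0.802138, -0.088794)
(x_1(0.23), x_2(0.23)) ≈ (0.8021, -0.0888)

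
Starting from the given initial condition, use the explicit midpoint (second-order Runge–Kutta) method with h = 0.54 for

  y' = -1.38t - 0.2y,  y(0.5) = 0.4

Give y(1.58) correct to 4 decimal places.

-1.1090

Midpoint: k1 = f(t_n, y_n); k2 = f(t_n + h/2, y_n + (h/2)·k1); y_{n+1} = y_n + h·k2.
t=0.500000, y=0.400000:
  k1 = f(0.500000, 0.400000) = -0.770000
  k2 = f(0.770000, 0.192100) = -1.101020
  y ← 0.400000 + 0.54·(-1.101020) = -0.194551
t=1.040000, y=-0.194551:
  k1 = f(1.040000, -0.194551) = -1.396290
  k2 = f(1.310000, -0.571549) = -1.693490
  y ← -0.194551 + 0.54·(-1.693490) = -1.109036
y(1.58) ≈ -1.1090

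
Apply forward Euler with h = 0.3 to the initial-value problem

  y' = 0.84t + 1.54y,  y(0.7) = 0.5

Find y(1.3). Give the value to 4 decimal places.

Euler: y_{n+1} = y_n + h·f(t_n, y_n).
t=0.700000, y=0.500000: f=1.358000 → y ← 0.500000 + 0.3·1.358000 = 0.907400
t=1.000000, y=0.907400: f=2.237396 → y ← 0.907400 + 0.3·2.237396 = 1.578619
y(1.3) ≈ 1.5786

1.5786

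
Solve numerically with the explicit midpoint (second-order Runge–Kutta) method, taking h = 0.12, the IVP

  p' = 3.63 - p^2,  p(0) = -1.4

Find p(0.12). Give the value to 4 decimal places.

Midpoint: k1 = f(t_n, p_n); k2 = f(t_n + h/2, p_n + (h/2)·k1); p_{n+1} = p_n + h·k2.
t=0.000000, p=-1.400000:
  k1 = f(0.000000, -1.400000) = 1.670000
  k2 = f(0.060000, -1.299800) = 1.940520
  p ← -1.400000 + 0.12·1.940520 = -1.167138
p(0.12) ≈ -1.1671

-1.1671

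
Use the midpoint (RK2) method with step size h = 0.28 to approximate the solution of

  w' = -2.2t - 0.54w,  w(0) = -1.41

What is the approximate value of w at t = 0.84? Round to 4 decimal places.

Midpoint: k1 = f(t_n, w_n); k2 = f(t_n + h/2, w_n + (h/2)·k1); w_{n+1} = w_n + h·k2.
t=0.000000, w=-1.410000:
  k1 = f(0.000000, -1.410000) = 0.761400
  k2 = f(0.140000, -1.303404) = 0.395838
  w ← -1.410000 + 0.28·0.395838 = -1.299165
t=0.280000, w=-1.299165:
  k1 = f(0.280000, -1.299165) = 0.085549
  k2 = f(0.420000, -1.287188) = -0.228918
  w ← -1.299165 + 0.28·(-0.228918) = -1.363262
t=0.560000, w=-1.363262:
  k1 = f(0.560000, -1.363262) = -0.495838
  k2 = f(0.700000, -1.432680) = -0.766353
  w ← -1.363262 + 0.28·(-0.766353) = -1.577841
w(0.84) ≈ -1.5778

-1.5778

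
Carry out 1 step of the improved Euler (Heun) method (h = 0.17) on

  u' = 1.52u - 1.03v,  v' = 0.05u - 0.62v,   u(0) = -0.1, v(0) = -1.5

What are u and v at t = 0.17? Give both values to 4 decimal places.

0.1536, -1.3500

Heun on (u,v): k1 = f(t_n, state_n); k2 = f(t_n + h, state_n + h·k1); state_{n+1} = state_n + (h/2)·(k1 + k2).
0.000000: (-0.100000, -1.500000)
  k1 = (1.393000, 0.925000)
  predictor → (0.136810, -1.342750)
  k2 = (1.590984, 0.839346)
  → (0.153639, -1.350031)
(u(0.17), v(0.17)) ≈ (0.1536, -1.3500)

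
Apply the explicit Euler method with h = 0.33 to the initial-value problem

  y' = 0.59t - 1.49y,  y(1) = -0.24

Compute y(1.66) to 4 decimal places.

Euler: y_{n+1} = y_n + h·f(t_n, y_n).
t=1.000000, y=-0.240000: f=0.947600 → y ← -0.240000 + 0.33·0.947600 = 0.072708
t=1.330000, y=0.072708: f=0.676365 → y ← 0.072708 + 0.33·0.676365 = 0.295908
y(1.66) ≈ 0.2959

0.2959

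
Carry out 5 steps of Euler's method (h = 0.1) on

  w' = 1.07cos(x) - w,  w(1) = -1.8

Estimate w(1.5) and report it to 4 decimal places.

-0.9142

Euler: w_{n+1} = w_n + h·f(x_n, w_n).
x=1.000000, w=-1.800000: f=2.378123 → w ← -1.800000 + 0.1·2.378123 = -1.562188
x=1.100000, w=-1.562188: f=2.047536 → w ← -1.562188 + 0.1·2.047536 = -1.357434
x=1.200000, w=-1.357434: f=1.745157 → w ← -1.357434 + 0.1·1.745157 = -1.182918
x=1.300000, w=-1.182918: f=1.469142 → w ← -1.182918 + 0.1·1.469142 = -1.036004
x=1.400000, w=-1.036004: f=1.217869 → w ← -1.036004 + 0.1·1.217869 = -0.914217
w(1.5) ≈ -0.9142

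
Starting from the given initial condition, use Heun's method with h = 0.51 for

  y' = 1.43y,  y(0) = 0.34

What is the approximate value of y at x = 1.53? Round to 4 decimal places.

Heun: k1 = f(x_n, y_n); k2 = f(x_n + h, y_n + h·k1); y_{n+1} = y_n + (h/2)·(k1 + k2).
x=0.000000, y=0.340000:
  k1 = f(0.000000, 0.340000) = 0.486200
  k2 = f(0.510000, 0.587962) = 0.840786
  y ← 0.340000 + (0.51/2)·(0.486200 + 0.840786) = 0.678381
x=0.510000, y=0.678381:
  k1 = f(0.510000, 0.678381) = 0.970085
  k2 = f(1.020000, 1.173125) = 1.677569
  y ← 0.678381 + (0.51/2)·(0.970085 + 1.677569) = 1.353533
x=1.020000, y=1.353533:
  k1 = f(1.020000, 1.353533) = 1.935552
  k2 = f(1.530000, 2.340665) = 3.347151
  y ← 1.353533 + (0.51/2)·(1.935552 + 3.347151) = 2.700622
y(1.53) ≈ 2.7006

2.7006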